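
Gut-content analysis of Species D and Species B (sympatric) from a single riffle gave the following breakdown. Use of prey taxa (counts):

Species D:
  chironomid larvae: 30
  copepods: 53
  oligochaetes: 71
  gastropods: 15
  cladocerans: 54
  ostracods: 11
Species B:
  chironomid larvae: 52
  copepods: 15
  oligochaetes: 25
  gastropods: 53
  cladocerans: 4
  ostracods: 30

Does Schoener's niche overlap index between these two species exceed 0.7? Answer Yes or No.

No

Proportions for Species D (n=234): 30/234=0.1282, 53/234=0.2265, 71/234=0.3034, 15/234=0.0641, 54/234=0.2308, 11/234=0.0470
Proportions for Species B (n=179): 52/179=0.2905, 15/179=0.0838, 25/179=0.1397, 53/179=0.2961, 4/179=0.0223, 30/179=0.1676
Σ|p₁ᵢ − p₂ᵢ| = 0.1623 + 0.1427 + 0.1637 + 0.2320 + 0.2085 + 0.1206 = 1.0298
D = 1 − ½ × 1.0298 = 1 − 0.51490 = 0.48510
D = 0.48510 < 0.7 → No.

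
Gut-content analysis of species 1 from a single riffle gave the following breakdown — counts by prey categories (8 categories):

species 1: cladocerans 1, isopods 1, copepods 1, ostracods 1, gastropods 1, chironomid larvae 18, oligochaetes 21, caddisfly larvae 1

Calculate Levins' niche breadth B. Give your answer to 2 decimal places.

2.63

Proportions for species 1 (n=45): 1/45=0.0222, 1/45=0.0222, 1/45=0.0222, 1/45=0.0222, 1/45=0.0222, 18/45=0.4000, 21/45=0.4667, 1/45=0.0222
Σpᵢ² = 0.0222² + 0.0222² + 0.0222² + 0.0222² + 0.0222² + 0.4000² + 0.4667² + 0.0222² = 0.000493 + 0.000493 + 0.000493 + 0.000493 + 0.000493 + 0.160000 + 0.217809 + 0.000493 = 0.380767
B = 1 / 0.380767 = 2.6263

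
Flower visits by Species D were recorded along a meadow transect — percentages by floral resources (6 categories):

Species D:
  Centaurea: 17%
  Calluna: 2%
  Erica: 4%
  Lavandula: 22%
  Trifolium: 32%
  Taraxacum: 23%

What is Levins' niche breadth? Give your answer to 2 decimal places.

4.26

Convert percentages to proportions (divide by 100).
Σpᵢ² = 0.17² + 0.02² + 0.04² + 0.22² + 0.32² + 0.23² = 0.0289 + 0.0004 + 0.0016 + 0.0484 + 0.1024 + 0.0529 = 0.2346
B = 1 / 0.2346 = 4.2626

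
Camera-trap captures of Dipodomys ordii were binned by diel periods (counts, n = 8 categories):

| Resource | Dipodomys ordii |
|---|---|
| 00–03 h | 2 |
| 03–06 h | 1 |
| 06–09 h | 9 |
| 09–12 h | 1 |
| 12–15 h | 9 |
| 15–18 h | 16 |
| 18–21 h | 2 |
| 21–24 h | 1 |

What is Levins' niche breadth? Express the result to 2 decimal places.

3.92

Proportions for Dipodomys ordii (n=41): 2/41=0.0488, 1/41=0.0244, 9/41=0.2195, 1/41=0.0244, 9/41=0.2195, 16/41=0.3902, 2/41=0.0488, 1/41=0.0244
Σpᵢ² = 0.0488² + 0.0244² + 0.2195² + 0.0244² + 0.2195² + 0.3902² + 0.0488² + 0.0244² = 0.002381 + 0.000595 + 0.048180 + 0.000595 + 0.048180 + 0.152256 + 0.002381 + 0.000595 = 0.255163
B = 1 / 0.255163 = 3.9191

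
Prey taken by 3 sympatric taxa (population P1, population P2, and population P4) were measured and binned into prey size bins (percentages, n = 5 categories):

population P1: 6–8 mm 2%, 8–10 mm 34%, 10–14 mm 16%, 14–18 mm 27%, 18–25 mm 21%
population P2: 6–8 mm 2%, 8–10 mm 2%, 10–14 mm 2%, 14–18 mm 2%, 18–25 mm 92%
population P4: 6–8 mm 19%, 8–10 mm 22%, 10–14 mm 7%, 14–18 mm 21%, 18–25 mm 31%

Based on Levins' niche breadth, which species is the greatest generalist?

population P4

Convert percentages to proportions (divide by 100).
Σp_P1ᵢ² = 0.02² + 0.34² + 0.16² + 0.27² + 0.21² = 0.0004 + 0.1156 + 0.0256 + 0.0729 + 0.0441 = 0.2586
B_P1 = 1 / 0.2586 = 3.8670
Σp_P2ᵢ² = 0.02² + 0.02² + 0.02² + 0.02² + 0.92² = 0.0004 + 0.0004 + 0.0004 + 0.0004 + 0.8464 = 0.8480
B_P2 = 1 / 0.8480 = 1.1792
Σp_P4ᵢ² = 0.19² + 0.22² + 0.07² + 0.21² + 0.31² = 0.0361 + 0.0484 + 0.0049 + 0.0441 + 0.0961 = 0.2296
B_P4 = 1 / 0.2296 = 4.3554
Highest B → broadest niche (most generalist): population P4 (B = 4.36).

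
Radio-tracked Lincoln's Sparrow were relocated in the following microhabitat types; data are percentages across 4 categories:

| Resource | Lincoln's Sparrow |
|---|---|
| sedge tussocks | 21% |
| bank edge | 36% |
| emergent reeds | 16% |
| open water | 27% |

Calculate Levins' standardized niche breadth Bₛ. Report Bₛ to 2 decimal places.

Convert percentages to proportions (divide by 100).
Σpᵢ² = 0.21² + 0.36² + 0.16² + 0.27² = 0.0441 + 0.1296 + 0.0256 + 0.0729 = 0.2722
B = 1 / 0.2722 = 3.6738
Bₛ = (B − 1)/(n − 1) = (3.6738 − 1)/(4 − 1) = 2.6738/3 = 0.8913

0.89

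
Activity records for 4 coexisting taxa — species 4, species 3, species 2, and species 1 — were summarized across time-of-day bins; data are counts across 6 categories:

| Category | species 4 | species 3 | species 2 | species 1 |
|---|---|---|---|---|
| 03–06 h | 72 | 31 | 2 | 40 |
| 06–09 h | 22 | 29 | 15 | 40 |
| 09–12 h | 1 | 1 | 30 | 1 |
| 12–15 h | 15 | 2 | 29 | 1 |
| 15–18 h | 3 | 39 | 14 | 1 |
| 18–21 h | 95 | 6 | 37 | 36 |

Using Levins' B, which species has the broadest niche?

Proportions for species 4 (n=208): 72/208=0.3462, 22/208=0.1058, 1/208=0.0048, 15/208=0.0721, 3/208=0.0144, 95/208=0.4567
Proportions for species 3 (n=108): 31/108=0.2870, 29/108=0.2685, 1/108=0.0093, 2/108=0.0185, 39/108=0.3611, 6/108=0.0556
Proportions for species 2 (n=127): 2/127=0.0157, 15/127=0.1181, 30/127=0.2362, 29/127=0.2283, 14/127=0.1102, 37/127=0.2913
Proportions for species 1 (n=119): 40/119=0.3361, 40/119=0.3361, 1/119=0.0084, 1/119=0.0084, 1/119=0.0084, 36/119=0.3025
Σp_4ᵢ² = 0.3462² + 0.1058² + 0.0048² + 0.0721² + 0.0144² + 0.4567² = 0.119854 + 0.011194 + 0.000023 + 0.005198 + 0.000207 + 0.208575 = 0.345051
B_4 = 1 / 0.345051 = 2.8981
Σp_3ᵢ² = 0.2870² + 0.2685² + 0.0093² + 0.0185² + 0.3611² + 0.0556² = 0.082369 + 0.072092 + 0.000086 + 0.000342 + 0.130393 + 0.003091 = 0.288373
B_3 = 1 / 0.288373 = 3.4677
Σp_2ᵢ² = 0.0157² + 0.1181² + 0.2362² + 0.2283² + 0.1102² + 0.2913² = 0.000246 + 0.013948 + 0.055790 + 0.052121 + 0.012144 + 0.084856 = 0.219105
B_2 = 1 / 0.219105 = 4.5640
Σp_1ᵢ² = 0.3361² + 0.3361² + 0.0084² + 0.0084² + 0.0084² + 0.3025² = 0.112963 + 0.112963 + 0.000071 + 0.000071 + 0.000071 + 0.091506 = 0.317645
B_1 = 1 / 0.317645 = 3.1482
Highest B → broadest niche (most generalist): species 2 (B = 4.56).

species 2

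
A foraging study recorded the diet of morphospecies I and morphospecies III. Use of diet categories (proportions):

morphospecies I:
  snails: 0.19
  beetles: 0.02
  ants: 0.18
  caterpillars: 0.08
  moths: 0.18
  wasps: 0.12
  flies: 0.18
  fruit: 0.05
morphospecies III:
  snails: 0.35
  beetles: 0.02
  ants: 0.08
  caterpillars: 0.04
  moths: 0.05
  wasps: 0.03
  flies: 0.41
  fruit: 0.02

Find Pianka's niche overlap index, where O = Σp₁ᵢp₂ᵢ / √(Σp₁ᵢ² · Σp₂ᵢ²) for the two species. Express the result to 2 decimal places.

Σ p₁ᵢp₂ᵢ = 0.0665 + 0.0004 + 0.0144 + 0.0032 + 0.0090 + 0.0036 + 0.0738 + 0.0010 = 0.1719
Σp_1ᵢ² = 0.19² + 0.02² + 0.18² + 0.08² + 0.18² + 0.12² + 0.18² + 0.05² = 0.0361 + 0.0004 + 0.0324 + 0.0064 + 0.0324 + 0.0144 + 0.0324 + 0.0025 = 0.1570
Σp_2ᵢ² = 0.35² + 0.02² + 0.08² + 0.04² + 0.05² + 0.03² + 0.41² + 0.02² = 0.1225 + 0.0004 + 0.0064 + 0.0016 + 0.0025 + 0.0009 + 0.1681 + 0.0004 = 0.3028
O = 0.1719 / √(0.1570 × 0.3028) = 0.1719 / 0.21804 = 0.7884

0.79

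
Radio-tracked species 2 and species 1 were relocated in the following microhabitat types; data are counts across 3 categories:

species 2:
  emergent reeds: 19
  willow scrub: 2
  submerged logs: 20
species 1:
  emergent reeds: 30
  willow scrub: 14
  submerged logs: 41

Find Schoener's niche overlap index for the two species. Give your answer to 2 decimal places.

Proportions for species 2 (n=41): 19/41=0.4634, 2/41=0.0488, 20/41=0.4878
Proportions for species 1 (n=85): 30/85=0.3529, 14/85=0.1647, 41/85=0.4824
Σ|p₁ᵢ − p₂ᵢ| = 0.1105 + 0.1159 + 0.0054 = 0.2318
D = 1 − ½ × 0.2318 = 1 − 0.11590 = 0.88410

0.88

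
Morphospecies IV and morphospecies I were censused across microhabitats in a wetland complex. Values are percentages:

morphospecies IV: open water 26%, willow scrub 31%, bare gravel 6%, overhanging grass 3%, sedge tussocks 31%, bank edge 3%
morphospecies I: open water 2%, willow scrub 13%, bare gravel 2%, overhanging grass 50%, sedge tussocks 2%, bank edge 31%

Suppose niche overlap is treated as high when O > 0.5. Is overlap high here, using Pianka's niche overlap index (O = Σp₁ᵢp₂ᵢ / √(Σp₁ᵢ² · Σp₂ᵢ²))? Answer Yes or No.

No

Convert percentages to proportions (divide by 100).
Σ p₁ᵢp₂ᵢ = 0.0052 + 0.0403 + 0.0012 + 0.0150 + 0.0062 + 0.0093 = 0.0772
Σp_1ᵢ² = 0.26² + 0.31² + 0.06² + 0.03² + 0.31² + 0.03² = 0.0676 + 0.0961 + 0.0036 + 0.0009 + 0.0961 + 0.0009 = 0.2652
Σp_2ᵢ² = 0.02² + 0.13² + 0.02² + 0.50² + 0.02² + 0.31² = 0.0004 + 0.0169 + 0.0004 + 0.2500 + 0.0004 + 0.0961 = 0.3642
O = 0.0772 / √(0.2652 × 0.3642) = 0.0772 / 0.31078 = 0.2484
O = 0.2484 < 0.5 → No.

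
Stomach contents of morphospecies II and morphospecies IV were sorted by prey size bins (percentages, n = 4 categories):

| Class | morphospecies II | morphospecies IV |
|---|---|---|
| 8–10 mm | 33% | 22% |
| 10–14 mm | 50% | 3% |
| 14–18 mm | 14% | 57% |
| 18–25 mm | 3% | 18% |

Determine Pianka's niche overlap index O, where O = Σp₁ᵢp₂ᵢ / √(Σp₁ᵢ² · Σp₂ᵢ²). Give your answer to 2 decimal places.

Convert percentages to proportions (divide by 100).
Σ p₁ᵢp₂ᵢ = 0.0726 + 0.0150 + 0.0798 + 0.0054 = 0.1728
Σp_1ᵢ² = 0.33² + 0.50² + 0.14² + 0.03² = 0.1089 + 0.2500 + 0.0196 + 0.0009 = 0.3794
Σp_2ᵢ² = 0.22² + 0.03² + 0.57² + 0.18² = 0.0484 + 0.0009 + 0.3249 + 0.0324 = 0.4066
O = 0.1728 / √(0.3794 × 0.4066) = 0.1728 / 0.39276 = 0.4400

0.44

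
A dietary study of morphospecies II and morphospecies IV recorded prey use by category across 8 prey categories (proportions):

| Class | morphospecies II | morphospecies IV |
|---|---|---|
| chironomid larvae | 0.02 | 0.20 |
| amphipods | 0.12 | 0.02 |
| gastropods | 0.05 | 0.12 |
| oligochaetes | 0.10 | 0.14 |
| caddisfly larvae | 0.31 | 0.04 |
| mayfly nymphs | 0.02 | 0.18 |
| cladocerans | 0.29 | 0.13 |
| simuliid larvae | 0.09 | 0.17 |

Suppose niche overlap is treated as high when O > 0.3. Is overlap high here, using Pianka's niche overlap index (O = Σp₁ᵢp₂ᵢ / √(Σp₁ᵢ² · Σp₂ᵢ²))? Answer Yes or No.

Yes

Σ p₁ᵢp₂ᵢ = 0.0040 + 0.0024 + 0.0060 + 0.0140 + 0.0124 + 0.0036 + 0.0377 + 0.0153 = 0.0954
Σp_1ᵢ² = 0.02² + 0.12² + 0.05² + 0.10² + 0.31² + 0.02² + 0.29² + 0.09² = 0.0004 + 0.0144 + 0.0025 + 0.0100 + 0.0961 + 0.0004 + 0.0841 + 0.0081 = 0.2160
Σp_2ᵢ² = 0.20² + 0.02² + 0.12² + 0.14² + 0.04² + 0.18² + 0.13² + 0.17² = 0.0400 + 0.0004 + 0.0144 + 0.0196 + 0.0016 + 0.0324 + 0.0169 + 0.0289 = 0.1542
O = 0.0954 / √(0.2160 × 0.1542) = 0.0954 / 0.18250 = 0.5227
O = 0.5227 > 0.3 → Yes.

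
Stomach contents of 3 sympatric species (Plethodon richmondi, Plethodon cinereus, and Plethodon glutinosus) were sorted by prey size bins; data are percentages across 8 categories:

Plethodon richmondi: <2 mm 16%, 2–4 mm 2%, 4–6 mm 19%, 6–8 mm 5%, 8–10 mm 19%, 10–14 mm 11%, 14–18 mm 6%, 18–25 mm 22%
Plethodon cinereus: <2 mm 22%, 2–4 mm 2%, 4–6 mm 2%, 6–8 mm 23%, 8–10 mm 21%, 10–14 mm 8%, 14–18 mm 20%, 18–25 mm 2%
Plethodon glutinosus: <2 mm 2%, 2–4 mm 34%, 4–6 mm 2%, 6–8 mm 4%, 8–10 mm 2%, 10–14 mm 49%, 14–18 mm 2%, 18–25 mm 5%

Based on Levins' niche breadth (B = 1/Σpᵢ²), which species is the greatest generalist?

Plethodon richmondi

Convert percentages to proportions (divide by 100).
Σp_richᵢ² = 0.16² + 0.02² + 0.19² + 0.05² + 0.19² + 0.11² + 0.06² + 0.22² = 0.0256 + 0.0004 + 0.0361 + 0.0025 + 0.0361 + 0.0121 + 0.0036 + 0.0484 = 0.1648
B_rich = 1 / 0.1648 = 6.0680
Σp_cineᵢ² = 0.22² + 0.02² + 0.02² + 0.23² + 0.21² + 0.08² + 0.20² + 0.02² = 0.0484 + 0.0004 + 0.0004 + 0.0529 + 0.0441 + 0.0064 + 0.0400 + 0.0004 = 0.1930
B_cine = 1 / 0.1930 = 5.1813
Σp_glutᵢ² = 0.02² + 0.34² + 0.02² + 0.04² + 0.02² + 0.49² + 0.02² + 0.05² = 0.0004 + 0.1156 + 0.0004 + 0.0016 + 0.0004 + 0.2401 + 0.0004 + 0.0025 = 0.3614
B_glut = 1 / 0.3614 = 2.7670
Highest B → broadest niche (most generalist): Plethodon richmondi (B = 6.07).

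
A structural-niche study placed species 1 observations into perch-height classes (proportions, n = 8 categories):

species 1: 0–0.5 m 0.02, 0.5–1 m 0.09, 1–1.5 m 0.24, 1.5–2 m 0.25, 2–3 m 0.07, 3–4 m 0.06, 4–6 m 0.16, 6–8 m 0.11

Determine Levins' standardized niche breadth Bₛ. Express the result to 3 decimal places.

0.674

Σpᵢ² = 0.02² + 0.09² + 0.24² + 0.25² + 0.07² + 0.06² + 0.16² + 0.11² = 0.0004 + 0.0081 + 0.0576 + 0.0625 + 0.0049 + 0.0036 + 0.0256 + 0.0121 = 0.1748
B = 1 / 0.1748 = 5.72082
Bₛ = (B − 1)/(n − 1) = (5.72082 − 1)/(8 − 1) = 4.72082/7 = 0.67440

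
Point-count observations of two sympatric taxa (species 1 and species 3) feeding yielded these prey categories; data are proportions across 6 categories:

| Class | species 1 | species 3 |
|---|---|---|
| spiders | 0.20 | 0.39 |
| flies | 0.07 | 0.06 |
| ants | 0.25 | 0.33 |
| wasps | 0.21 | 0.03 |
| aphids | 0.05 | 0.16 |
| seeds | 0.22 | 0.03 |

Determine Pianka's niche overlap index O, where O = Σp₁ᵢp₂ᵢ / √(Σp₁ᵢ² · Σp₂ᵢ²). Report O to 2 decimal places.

Σ p₁ᵢp₂ᵢ = 0.0780 + 0.0042 + 0.0825 + 0.0063 + 0.0080 + 0.0066 = 0.1856
Σp_1ᵢ² = 0.20² + 0.07² + 0.25² + 0.21² + 0.05² + 0.22² = 0.0400 + 0.0049 + 0.0625 + 0.0441 + 0.0025 + 0.0484 = 0.2024
Σp_2ᵢ² = 0.39² + 0.06² + 0.33² + 0.03² + 0.16² + 0.03² = 0.1521 + 0.0036 + 0.1089 + 0.0009 + 0.0256 + 0.0009 = 0.2920
O = 0.1856 / √(0.2024 × 0.2920) = 0.1856 / 0.24311 = 0.7634

0.76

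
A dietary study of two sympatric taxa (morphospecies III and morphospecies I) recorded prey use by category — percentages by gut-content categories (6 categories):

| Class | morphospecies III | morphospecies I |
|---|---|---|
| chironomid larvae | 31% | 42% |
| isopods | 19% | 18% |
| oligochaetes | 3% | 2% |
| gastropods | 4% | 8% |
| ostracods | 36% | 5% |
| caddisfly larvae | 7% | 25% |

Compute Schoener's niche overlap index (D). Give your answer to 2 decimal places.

Convert percentages to proportions (divide by 100).
Σ|p₁ᵢ − p₂ᵢ| = 0.11 + 0.01 + 0.01 + 0.04 + 0.31 + 0.18 = 0.66
D = 1 − ½ × 0.66 = 1 − 0.330 = 0.6700

0.67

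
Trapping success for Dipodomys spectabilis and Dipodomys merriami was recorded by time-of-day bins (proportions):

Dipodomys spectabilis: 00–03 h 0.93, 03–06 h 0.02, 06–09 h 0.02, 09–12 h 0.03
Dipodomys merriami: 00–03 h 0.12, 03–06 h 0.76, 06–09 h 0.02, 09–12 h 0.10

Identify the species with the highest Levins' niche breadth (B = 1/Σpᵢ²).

Dipodomys merriami

Σp_specᵢ² = 0.93² + 0.02² + 0.02² + 0.03² = 0.8649 + 0.0004 + 0.0004 + 0.0009 = 0.8666
B_spec = 1 / 0.8666 = 1.1539
Σp_merrᵢ² = 0.12² + 0.76² + 0.02² + 0.10² = 0.0144 + 0.5776 + 0.0004 + 0.0100 = 0.6024
B_merr = 1 / 0.6024 = 1.6600
Highest B → broadest niche (most generalist): Dipodomys merriami (B = 1.66).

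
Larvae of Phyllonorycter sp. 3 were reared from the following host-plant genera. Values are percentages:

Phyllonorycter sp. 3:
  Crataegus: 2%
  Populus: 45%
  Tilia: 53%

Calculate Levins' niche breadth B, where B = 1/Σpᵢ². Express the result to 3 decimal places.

Convert percentages to proportions (divide by 100).
Σpᵢ² = 0.02² + 0.45² + 0.53² = 0.0004 + 0.2025 + 0.2809 = 0.4838
B = 1 / 0.4838 = 2.06697

2.067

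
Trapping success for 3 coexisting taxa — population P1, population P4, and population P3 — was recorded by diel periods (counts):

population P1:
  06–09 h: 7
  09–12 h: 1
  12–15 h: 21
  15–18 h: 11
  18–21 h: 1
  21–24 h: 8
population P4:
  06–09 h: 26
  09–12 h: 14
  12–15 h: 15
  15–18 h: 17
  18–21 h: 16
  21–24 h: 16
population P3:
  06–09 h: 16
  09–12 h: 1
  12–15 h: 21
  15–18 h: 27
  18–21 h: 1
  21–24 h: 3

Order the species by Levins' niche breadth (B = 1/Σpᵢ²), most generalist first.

Proportions for population P1 (n=49): 7/49=0.1429, 1/49=0.0204, 21/49=0.4286, 11/49=0.2245, 1/49=0.0204, 8/49=0.1633
Proportions for population P4 (n=104): 26/104=0.2500, 14/104=0.1346, 15/104=0.1442, 17/104=0.1635, 16/104=0.1538, 16/104=0.1538
Proportions for population P3 (n=69): 16/69=0.2319, 1/69=0.0145, 21/69=0.3043, 27/69=0.3913, 1/69=0.0145, 3/69=0.0435
Σp_P1ᵢ² = 0.1429² + 0.0204² + 0.4286² + 0.2245² + 0.0204² + 0.1633² = 0.020420 + 0.000416 + 0.183698 + 0.050400 + 0.000416 + 0.026667 = 0.282017
B_P1 = 1 / 0.282017 = 3.5459
Σp_P4ᵢ² = 0.2500² + 0.1346² + 0.1442² + 0.1635² + 0.1538² + 0.1538² = 0.062500 + 0.018117 + 0.020794 + 0.026732 + 0.023654 + 0.023654 = 0.175451
B_P4 = 1 / 0.175451 = 5.6996
Σp_P3ᵢ² = 0.2319² + 0.0145² + 0.3043² + 0.3913² + 0.0145² + 0.0435² = 0.053778 + 0.000210 + 0.092598 + 0.153116 + 0.000210 + 0.001892 = 0.301804
B_P3 = 1 / 0.301804 = 3.3134
Ranking by B (broadest → narrowest): population P4 (5.70) > population P1 (3.55) > population P3 (3.31)

population P4 > population P1 > population P3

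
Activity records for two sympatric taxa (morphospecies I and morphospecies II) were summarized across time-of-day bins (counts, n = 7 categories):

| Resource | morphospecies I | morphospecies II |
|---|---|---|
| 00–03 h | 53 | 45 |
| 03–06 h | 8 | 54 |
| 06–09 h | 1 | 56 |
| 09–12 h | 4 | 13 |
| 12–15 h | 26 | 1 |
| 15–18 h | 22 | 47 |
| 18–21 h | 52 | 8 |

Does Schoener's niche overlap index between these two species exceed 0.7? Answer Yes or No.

Proportions for morphospecies I (n=166): 53/166=0.3193, 8/166=0.0482, 1/166=0.0060, 4/166=0.0241, 26/166=0.1566, 22/166=0.1325, 52/166=0.3133
Proportions for morphospecies II (n=224): 45/224=0.2009, 54/224=0.2411, 56/224=0.2500, 13/224=0.0580, 1/224=0.0045, 47/224=0.2098, 8/224=0.0357
Σ|p₁ᵢ − p₂ᵢ| = 0.1184 + 0.1929 + 0.2440 + 0.0339 + 0.1521 + 0.0773 + 0.2776 = 1.0962
D = 1 − ½ × 1.0962 = 1 − 0.54810 = 0.45190
D = 0.45190 < 0.7 → No.

No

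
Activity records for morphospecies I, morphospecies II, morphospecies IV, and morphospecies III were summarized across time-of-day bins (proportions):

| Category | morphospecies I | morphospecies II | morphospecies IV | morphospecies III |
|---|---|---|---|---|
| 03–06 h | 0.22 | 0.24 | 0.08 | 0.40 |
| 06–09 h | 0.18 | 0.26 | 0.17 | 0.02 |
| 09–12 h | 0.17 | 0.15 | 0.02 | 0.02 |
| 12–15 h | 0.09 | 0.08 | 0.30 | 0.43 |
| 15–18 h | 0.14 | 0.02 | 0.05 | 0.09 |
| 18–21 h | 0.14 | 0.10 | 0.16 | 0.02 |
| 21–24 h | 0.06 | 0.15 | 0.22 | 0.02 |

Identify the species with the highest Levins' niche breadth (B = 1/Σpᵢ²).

Σp_Iᵢ² = 0.22² + 0.18² + 0.17² + 0.09² + 0.14² + 0.14² + 0.06² = 0.0484 + 0.0324 + 0.0289 + 0.0081 + 0.0196 + 0.0196 + 0.0036 = 0.1606
B_I = 1 / 0.1606 = 6.2267
Σp_IIᵢ² = 0.24² + 0.26² + 0.15² + 0.08² + 0.02² + 0.10² + 0.15² = 0.0576 + 0.0676 + 0.0225 + 0.0064 + 0.0004 + 0.0100 + 0.0225 = 0.1870
B_II = 1 / 0.1870 = 5.3476
Σp_IVᵢ² = 0.08² + 0.17² + 0.02² + 0.30² + 0.05² + 0.16² + 0.22² = 0.0064 + 0.0289 + 0.0004 + 0.0900 + 0.0025 + 0.0256 + 0.0484 = 0.2022
B_IV = 1 / 0.2022 = 4.9456
Σp_IIIᵢ² = 0.40² + 0.02² + 0.02² + 0.43² + 0.09² + 0.02² + 0.02² = 0.1600 + 0.0004 + 0.0004 + 0.1849 + 0.0081 + 0.0004 + 0.0004 = 0.3546
B_III = 1 / 0.3546 = 2.8201
Highest B → broadest niche (most generalist): morphospecies I (B = 6.23).

morphospecies I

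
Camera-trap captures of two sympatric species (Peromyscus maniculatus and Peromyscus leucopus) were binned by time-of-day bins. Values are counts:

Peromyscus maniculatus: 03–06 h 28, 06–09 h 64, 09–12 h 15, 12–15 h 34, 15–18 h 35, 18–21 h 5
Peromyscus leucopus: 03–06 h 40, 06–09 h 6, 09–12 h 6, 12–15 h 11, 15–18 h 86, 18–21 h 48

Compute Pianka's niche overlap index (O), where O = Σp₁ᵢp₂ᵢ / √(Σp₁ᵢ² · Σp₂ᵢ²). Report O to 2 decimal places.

Proportions for Peromyscus maniculatus (n=181): 28/181=0.1547, 64/181=0.3536, 15/181=0.0829, 34/181=0.1878, 35/181=0.1934, 5/181=0.0276
Proportions for Peromyscus leucopus (n=197): 40/197=0.2030, 6/197=0.0305, 6/197=0.0305, 11/197=0.0558, 86/197=0.4365, 48/197=0.2437
Σ p₁ᵢp₂ᵢ = 0.031404 + 0.010785 + 0.002528 + 0.010479 + 0.084419 + 0.006726 = 0.146341
Σp_1ᵢ² = 0.1547² + 0.3536² + 0.0829² + 0.1878² + 0.1934² + 0.0276² = 0.023932 + 0.125033 + 0.006872 + 0.035269 + 0.037404 + 0.000762 = 0.229272
Σp_2ᵢ² = 0.2030² + 0.0305² + 0.0305² + 0.0558² + 0.4365² + 0.2437² = 0.041209 + 0.000930 + 0.000930 + 0.003114 + 0.190532 + 0.059390 = 0.296105
O = 0.146341 / √(0.229272 × 0.296105) = 0.146341 / 0.2605544 = 0.5617

0.56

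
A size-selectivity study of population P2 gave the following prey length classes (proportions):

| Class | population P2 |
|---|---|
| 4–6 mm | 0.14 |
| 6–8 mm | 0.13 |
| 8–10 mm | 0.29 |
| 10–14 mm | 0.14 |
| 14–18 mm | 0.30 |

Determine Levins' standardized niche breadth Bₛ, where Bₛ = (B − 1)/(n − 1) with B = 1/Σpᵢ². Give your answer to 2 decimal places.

0.84

Σpᵢ² = 0.14² + 0.13² + 0.29² + 0.14² + 0.30² = 0.0196 + 0.0169 + 0.0841 + 0.0196 + 0.0900 = 0.2302
B = 1 / 0.2302 = 4.3440
Bₛ = (B − 1)/(n − 1) = (4.3440 − 1)/(5 − 1) = 3.3440/4 = 0.8360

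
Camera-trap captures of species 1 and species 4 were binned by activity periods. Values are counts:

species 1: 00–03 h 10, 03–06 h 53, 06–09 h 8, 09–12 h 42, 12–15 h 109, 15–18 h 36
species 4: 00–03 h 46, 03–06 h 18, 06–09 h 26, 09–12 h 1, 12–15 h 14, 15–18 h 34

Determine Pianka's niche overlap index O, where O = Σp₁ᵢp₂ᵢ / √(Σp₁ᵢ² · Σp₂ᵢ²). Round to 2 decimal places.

0.49

Proportions for species 1 (n=258): 10/258=0.0388, 53/258=0.2054, 8/258=0.0310, 42/258=0.1628, 109/258=0.4225, 36/258=0.1395
Proportions for species 4 (n=139): 46/139=0.3309, 18/139=0.1295, 26/139=0.1871, 1/139=0.0072, 14/139=0.1007, 34/139=0.2446
Σ p₁ᵢp₂ᵢ = 0.012839 + 0.026599 + 0.005800 + 0.001172 + 0.042546 + 0.034122 = 0.123078
Σp_1ᵢ² = 0.0388² + 0.2054² + 0.0310² + 0.1628² + 0.4225² + 0.1395² = 0.001505 + 0.042189 + 0.000961 + 0.026504 + 0.178506 + 0.019460 = 0.269125
Σp_2ᵢ² = 0.3309² + 0.1295² + 0.1871² + 0.0072² + 0.1007² + 0.2446² = 0.109495 + 0.016770 + 0.035006 + 0.000052 + 0.010140 + 0.059829 = 0.231292
O = 0.123078 / √(0.269125 × 0.231292) = 0.123078 / 0.2494924 = 0.4933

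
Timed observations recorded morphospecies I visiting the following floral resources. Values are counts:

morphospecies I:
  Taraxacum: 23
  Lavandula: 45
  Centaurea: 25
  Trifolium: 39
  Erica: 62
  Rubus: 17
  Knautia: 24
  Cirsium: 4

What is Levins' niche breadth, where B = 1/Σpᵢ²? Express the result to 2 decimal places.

Proportions for morphospecies I (n=239): 23/239=0.0962, 45/239=0.1883, 25/239=0.1046, 39/239=0.1632, 62/239=0.2594, 17/239=0.0711, 24/239=0.1004, 4/239=0.0167
Σpᵢ² = 0.0962² + 0.1883² + 0.1046² + 0.1632² + 0.2594² + 0.0711² + 0.1004² + 0.0167² = 0.009254 + 0.035457 + 0.010941 + 0.026634 + 0.067288 + 0.005055 + 0.010080 + 0.000279 = 0.164988
B = 1 / 0.164988 = 6.0610

6.06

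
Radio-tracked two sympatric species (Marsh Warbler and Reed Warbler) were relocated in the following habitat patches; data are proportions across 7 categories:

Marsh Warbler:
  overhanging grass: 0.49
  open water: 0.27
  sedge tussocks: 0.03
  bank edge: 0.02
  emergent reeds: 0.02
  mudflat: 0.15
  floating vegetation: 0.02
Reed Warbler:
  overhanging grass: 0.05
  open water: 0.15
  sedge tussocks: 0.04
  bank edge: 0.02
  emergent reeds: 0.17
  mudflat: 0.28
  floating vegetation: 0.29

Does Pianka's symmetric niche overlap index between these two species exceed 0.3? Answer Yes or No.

Σ p₁ᵢp₂ᵢ = 0.0245 + 0.0405 + 0.0012 + 0.0004 + 0.0034 + 0.0420 + 0.0058 = 0.1178
Σp_1ᵢ² = 0.49² + 0.27² + 0.03² + 0.02² + 0.02² + 0.15² + 0.02² = 0.2401 + 0.0729 + 0.0009 + 0.0004 + 0.0004 + 0.0225 + 0.0004 = 0.3376
Σp_2ᵢ² = 0.05² + 0.15² + 0.04² + 0.02² + 0.17² + 0.28² + 0.29² = 0.0025 + 0.0225 + 0.0016 + 0.0004 + 0.0289 + 0.0784 + 0.0841 = 0.2184
O = 0.1178 / √(0.3376 × 0.2184) = 0.1178 / 0.27154 = 0.4338
O = 0.4338 > 0.3 → Yes.

Yes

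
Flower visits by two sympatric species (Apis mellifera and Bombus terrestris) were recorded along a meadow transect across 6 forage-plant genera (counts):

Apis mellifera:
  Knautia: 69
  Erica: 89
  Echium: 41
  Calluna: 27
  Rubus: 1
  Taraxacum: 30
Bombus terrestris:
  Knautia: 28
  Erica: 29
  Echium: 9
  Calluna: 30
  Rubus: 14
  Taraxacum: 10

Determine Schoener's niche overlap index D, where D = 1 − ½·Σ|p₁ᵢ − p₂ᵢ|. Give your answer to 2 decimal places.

Proportions for Apis mellifera (n=257): 69/257=0.2685, 89/257=0.3463, 41/257=0.1595, 27/257=0.1051, 1/257=0.0039, 30/257=0.1167
Proportions for Bombus terrestris (n=120): 28/120=0.2333, 29/120=0.2417, 9/120=0.0750, 30/120=0.2500, 14/120=0.1167, 10/120=0.0833
Σ|p₁ᵢ − p₂ᵢ| = 0.0352 + 0.1046 + 0.0845 + 0.1449 + 0.1128 + 0.0334 = 0.5154
D = 1 − ½ × 0.5154 = 1 − 0.25770 = 0.74230

0.74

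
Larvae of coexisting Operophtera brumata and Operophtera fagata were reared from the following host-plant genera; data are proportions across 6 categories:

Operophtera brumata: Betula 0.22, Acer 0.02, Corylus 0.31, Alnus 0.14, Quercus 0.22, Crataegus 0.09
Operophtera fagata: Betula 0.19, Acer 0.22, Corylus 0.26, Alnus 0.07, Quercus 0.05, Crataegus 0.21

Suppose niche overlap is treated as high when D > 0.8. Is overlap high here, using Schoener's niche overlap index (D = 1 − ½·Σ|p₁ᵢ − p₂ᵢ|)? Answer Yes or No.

No

Σ|p₁ᵢ − p₂ᵢ| = 0.03 + 0.20 + 0.05 + 0.07 + 0.17 + 0.12 = 0.64
D = 1 − ½ × 0.64 = 1 − 0.320 = 0.6800
D = 0.6800 < 0.8 → No.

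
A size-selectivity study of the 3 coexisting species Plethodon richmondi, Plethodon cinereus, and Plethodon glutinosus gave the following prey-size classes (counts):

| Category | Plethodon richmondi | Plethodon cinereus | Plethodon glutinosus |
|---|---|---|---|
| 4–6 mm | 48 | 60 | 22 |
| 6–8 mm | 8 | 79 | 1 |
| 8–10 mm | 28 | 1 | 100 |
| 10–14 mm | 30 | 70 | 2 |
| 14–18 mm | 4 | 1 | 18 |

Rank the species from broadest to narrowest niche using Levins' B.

Plethodon richmondi > Plethodon cinereus > Plethodon glutinosus

Proportions for Plethodon richmondi (n=118): 48/118=0.4068, 8/118=0.0678, 28/118=0.2373, 30/118=0.2542, 4/118=0.0339
Proportions for Plethodon cinereus (n=211): 60/211=0.2844, 79/211=0.3744, 1/211=0.0047, 70/211=0.3318, 1/211=0.0047
Proportions for Plethodon glutinosus (n=143): 22/143=0.1538, 1/143=0.0070, 100/143=0.6993, 2/143=0.0140, 18/143=0.1259
Σp_richᵢ² = 0.4068² + 0.0678² + 0.2373² + 0.2542² + 0.0339² = 0.165486 + 0.004597 + 0.056311 + 0.064618 + 0.001149 = 0.292161
B_rich = 1 / 0.292161 = 3.4228
Σp_cineᵢ² = 0.2844² + 0.3744² + 0.0047² + 0.3318² + 0.0047² = 0.080883 + 0.140175 + 0.000022 + 0.110091 + 0.000022 = 0.331193
B_cine = 1 / 0.331193 = 3.0194
Σp_glutᵢ² = 0.1538² + 0.0070² + 0.6993² + 0.0140² + 0.1259² = 0.023654 + 0.000049 + 0.489020 + 0.000196 + 0.015851 = 0.528770
B_glut = 1 / 0.528770 = 1.8912
Ranking by B (broadest → narrowest): Plethodon richmondi (3.42) > Plethodon cinereus (3.02) > Plethodon glutinosus (1.89)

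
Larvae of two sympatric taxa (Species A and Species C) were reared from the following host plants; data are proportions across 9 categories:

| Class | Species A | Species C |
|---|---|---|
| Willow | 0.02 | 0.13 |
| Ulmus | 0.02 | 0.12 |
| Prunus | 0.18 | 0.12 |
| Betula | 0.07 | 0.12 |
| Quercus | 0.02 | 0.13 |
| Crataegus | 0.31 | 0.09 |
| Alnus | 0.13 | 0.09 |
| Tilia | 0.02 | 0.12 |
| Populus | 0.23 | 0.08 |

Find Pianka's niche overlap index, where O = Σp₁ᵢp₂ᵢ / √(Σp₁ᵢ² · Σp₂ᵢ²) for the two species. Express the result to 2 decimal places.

0.64

Σ p₁ᵢp₂ᵢ = 0.0026 + 0.0024 + 0.0216 + 0.0084 + 0.0026 + 0.0279 + 0.0117 + 0.0024 + 0.0184 = 0.0980
Σp_1ᵢ² = 0.02² + 0.02² + 0.18² + 0.07² + 0.02² + 0.31² + 0.13² + 0.02² + 0.23² = 0.0004 + 0.0004 + 0.0324 + 0.0049 + 0.0004 + 0.0961 + 0.0169 + 0.0004 + 0.0529 = 0.2048
Σp_2ᵢ² = 0.13² + 0.12² + 0.12² + 0.12² + 0.13² + 0.09² + 0.09² + 0.12² + 0.08² = 0.0169 + 0.0144 + 0.0144 + 0.0144 + 0.0169 + 0.0081 + 0.0081 + 0.0144 + 0.0064 = 0.1140
O = 0.0980 / √(0.2048 × 0.1140) = 0.0980 / 0.15280 = 0.6414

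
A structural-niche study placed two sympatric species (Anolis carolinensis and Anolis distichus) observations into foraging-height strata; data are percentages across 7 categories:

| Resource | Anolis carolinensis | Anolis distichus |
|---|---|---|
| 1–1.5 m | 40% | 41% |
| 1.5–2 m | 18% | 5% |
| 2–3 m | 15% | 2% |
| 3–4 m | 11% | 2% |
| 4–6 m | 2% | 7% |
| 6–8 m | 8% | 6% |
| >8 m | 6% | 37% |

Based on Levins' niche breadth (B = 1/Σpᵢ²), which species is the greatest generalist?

Anolis carolinensis

Convert percentages to proportions (divide by 100).
Σp_caroᵢ² = 0.40² + 0.18² + 0.15² + 0.11² + 0.02² + 0.08² + 0.06² = 0.1600 + 0.0324 + 0.0225 + 0.0121 + 0.0004 + 0.0064 + 0.0036 = 0.2374
B_caro = 1 / 0.2374 = 4.2123
Σp_distᵢ² = 0.41² + 0.05² + 0.02² + 0.02² + 0.07² + 0.06² + 0.37² = 0.1681 + 0.0025 + 0.0004 + 0.0004 + 0.0049 + 0.0036 + 0.1369 = 0.3168
B_dist = 1 / 0.3168 = 3.1566
Highest B → broadest niche (most generalist): Anolis carolinensis (B = 4.21).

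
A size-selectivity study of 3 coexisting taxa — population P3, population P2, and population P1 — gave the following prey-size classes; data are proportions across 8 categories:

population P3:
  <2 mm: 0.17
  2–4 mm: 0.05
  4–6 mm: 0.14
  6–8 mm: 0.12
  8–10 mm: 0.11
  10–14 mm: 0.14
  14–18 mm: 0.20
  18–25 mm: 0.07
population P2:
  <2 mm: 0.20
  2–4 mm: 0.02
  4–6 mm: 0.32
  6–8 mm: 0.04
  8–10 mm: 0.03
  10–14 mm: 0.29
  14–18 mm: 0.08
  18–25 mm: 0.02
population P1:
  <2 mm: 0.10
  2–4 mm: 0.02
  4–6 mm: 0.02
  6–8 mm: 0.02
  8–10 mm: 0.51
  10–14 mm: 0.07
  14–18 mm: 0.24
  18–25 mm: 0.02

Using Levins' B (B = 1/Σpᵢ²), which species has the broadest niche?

population P3

Σp_P3ᵢ² = 0.17² + 0.05² + 0.14² + 0.12² + 0.11² + 0.14² + 0.20² + 0.07² = 0.0289 + 0.0025 + 0.0196 + 0.0144 + 0.0121 + 0.0196 + 0.0400 + 0.0049 = 0.1420
B_P3 = 1 / 0.1420 = 7.0423
Σp_P2ᵢ² = 0.20² + 0.02² + 0.32² + 0.04² + 0.03² + 0.29² + 0.08² + 0.02² = 0.0400 + 0.0004 + 0.1024 + 0.0016 + 0.0009 + 0.0841 + 0.0064 + 0.0004 = 0.2362
B_P2 = 1 / 0.2362 = 4.2337
Σp_P1ᵢ² = 0.10² + 0.02² + 0.02² + 0.02² + 0.51² + 0.07² + 0.24² + 0.02² = 0.0100 + 0.0004 + 0.0004 + 0.0004 + 0.2601 + 0.0049 + 0.0576 + 0.0004 = 0.3342
B_P1 = 1 / 0.3342 = 2.9922
Highest B → broadest niche (most generalist): population P3 (B = 7.04).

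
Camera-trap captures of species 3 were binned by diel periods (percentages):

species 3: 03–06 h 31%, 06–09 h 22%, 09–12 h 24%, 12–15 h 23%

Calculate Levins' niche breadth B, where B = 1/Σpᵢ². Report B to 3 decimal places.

Convert percentages to proportions (divide by 100).
Σpᵢ² = 0.31² + 0.22² + 0.24² + 0.23² = 0.0961 + 0.0484 + 0.0576 + 0.0529 = 0.2550
B = 1 / 0.2550 = 3.92157

3.922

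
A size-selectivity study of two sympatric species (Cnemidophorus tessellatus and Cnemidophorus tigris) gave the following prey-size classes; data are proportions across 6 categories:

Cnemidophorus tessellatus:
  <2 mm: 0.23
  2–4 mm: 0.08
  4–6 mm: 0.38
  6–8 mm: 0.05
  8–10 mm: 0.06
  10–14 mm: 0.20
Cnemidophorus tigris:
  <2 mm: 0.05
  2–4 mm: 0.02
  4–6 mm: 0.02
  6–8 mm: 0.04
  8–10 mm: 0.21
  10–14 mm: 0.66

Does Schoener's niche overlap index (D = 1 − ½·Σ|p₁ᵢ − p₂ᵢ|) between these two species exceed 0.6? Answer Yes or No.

Σ|p₁ᵢ − p₂ᵢ| = 0.18 + 0.06 + 0.36 + 0.01 + 0.15 + 0.46 = 1.22
D = 1 − ½ × 1.22 = 1 − 0.610 = 0.3900
D = 0.3900 < 0.6 → No.

No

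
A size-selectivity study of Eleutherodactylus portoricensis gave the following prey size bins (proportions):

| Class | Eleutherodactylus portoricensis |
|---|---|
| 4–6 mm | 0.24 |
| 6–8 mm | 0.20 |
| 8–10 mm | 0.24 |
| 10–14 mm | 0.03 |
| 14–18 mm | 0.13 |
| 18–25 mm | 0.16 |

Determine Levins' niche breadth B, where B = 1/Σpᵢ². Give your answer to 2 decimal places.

Σpᵢ² = 0.24² + 0.20² + 0.24² + 0.03² + 0.13² + 0.16² = 0.0576 + 0.0400 + 0.0576 + 0.0009 + 0.0169 + 0.0256 = 0.1986
B = 1 / 0.1986 = 5.0352

5.04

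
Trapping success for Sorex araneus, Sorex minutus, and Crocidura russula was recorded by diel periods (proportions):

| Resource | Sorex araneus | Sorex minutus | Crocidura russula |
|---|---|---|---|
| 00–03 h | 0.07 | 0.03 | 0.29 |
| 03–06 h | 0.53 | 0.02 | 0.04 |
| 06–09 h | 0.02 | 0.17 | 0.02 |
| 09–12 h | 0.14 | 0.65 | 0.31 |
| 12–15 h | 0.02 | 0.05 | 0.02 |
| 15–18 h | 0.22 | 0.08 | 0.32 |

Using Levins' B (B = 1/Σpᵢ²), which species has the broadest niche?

Σp_aranᵢ² = 0.07² + 0.53² + 0.02² + 0.14² + 0.02² + 0.22² = 0.0049 + 0.2809 + 0.0004 + 0.0196 + 0.0004 + 0.0484 = 0.3546
B_aran = 1 / 0.3546 = 2.8201
Σp_minuᵢ² = 0.03² + 0.02² + 0.17² + 0.65² + 0.05² + 0.08² = 0.0009 + 0.0004 + 0.0289 + 0.4225 + 0.0025 + 0.0064 = 0.4616
B_minu = 1 / 0.4616 = 2.1664
Σp_russᵢ² = 0.29² + 0.04² + 0.02² + 0.31² + 0.02² + 0.32² = 0.0841 + 0.0016 + 0.0004 + 0.0961 + 0.0004 + 0.1024 = 0.2850
B_russ = 1 / 0.2850 = 3.5088
Highest B → broadest niche (most generalist): Crocidura russula (B = 3.51).

Crocidura russula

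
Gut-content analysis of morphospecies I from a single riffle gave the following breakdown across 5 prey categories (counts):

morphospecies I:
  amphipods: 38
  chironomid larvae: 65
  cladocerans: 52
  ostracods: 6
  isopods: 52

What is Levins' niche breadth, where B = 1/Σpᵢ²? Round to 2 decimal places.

4.08

Proportions for morphospecies I (n=213): 38/213=0.1784, 65/213=0.3052, 52/213=0.2441, 6/213=0.0282, 52/213=0.2441
Σpᵢ² = 0.1784² + 0.3052² + 0.2441² + 0.0282² + 0.2441² = 0.031827 + 0.093147 + 0.059585 + 0.000795 + 0.059585 = 0.244939
B = 1 / 0.244939 = 4.0826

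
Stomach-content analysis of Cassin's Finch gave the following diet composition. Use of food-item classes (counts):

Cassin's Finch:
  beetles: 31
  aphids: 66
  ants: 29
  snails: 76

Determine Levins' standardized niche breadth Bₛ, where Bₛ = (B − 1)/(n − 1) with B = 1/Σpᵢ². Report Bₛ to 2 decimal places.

0.81

Proportions for Cassin's Finch (n=202): 31/202=0.1535, 66/202=0.3267, 29/202=0.1436, 76/202=0.3762
Σpᵢ² = 0.1535² + 0.3267² + 0.1436² + 0.3762² = 0.023562 + 0.106733 + 0.020621 + 0.141526 = 0.292442
B = 1 / 0.292442 = 3.4195
Bₛ = (B − 1)/(n − 1) = (3.4195 − 1)/(4 − 1) = 2.4195/3 = 0.8065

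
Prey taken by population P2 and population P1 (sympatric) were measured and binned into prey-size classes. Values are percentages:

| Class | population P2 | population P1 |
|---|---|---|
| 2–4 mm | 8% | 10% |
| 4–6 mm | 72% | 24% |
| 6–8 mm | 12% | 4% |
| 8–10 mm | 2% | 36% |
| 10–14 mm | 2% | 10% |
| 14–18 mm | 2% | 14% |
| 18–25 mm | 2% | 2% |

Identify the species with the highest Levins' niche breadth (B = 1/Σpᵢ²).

Convert percentages to proportions (divide by 100).
Σp_P2ᵢ² = 0.08² + 0.72² + 0.12² + 0.02² + 0.02² + 0.02² + 0.02² = 0.0064 + 0.5184 + 0.0144 + 0.0004 + 0.0004 + 0.0004 + 0.0004 = 0.5408
B_P2 = 1 / 0.5408 = 1.8491
Σp_P1ᵢ² = 0.10² + 0.24² + 0.04² + 0.36² + 0.10² + 0.14² + 0.02² = 0.0100 + 0.0576 + 0.0016 + 0.1296 + 0.0100 + 0.0196 + 0.0004 = 0.2288
B_P1 = 1 / 0.2288 = 4.3706
Highest B → broadest niche (most generalist): population P1 (B = 4.37).

population P1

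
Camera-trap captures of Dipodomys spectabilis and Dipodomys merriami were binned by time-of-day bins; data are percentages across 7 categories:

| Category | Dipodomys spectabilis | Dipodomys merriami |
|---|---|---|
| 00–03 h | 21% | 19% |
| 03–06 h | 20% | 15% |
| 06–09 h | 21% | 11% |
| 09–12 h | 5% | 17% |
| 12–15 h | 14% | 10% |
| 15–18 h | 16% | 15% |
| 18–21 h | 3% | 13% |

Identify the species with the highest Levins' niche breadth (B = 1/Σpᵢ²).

Dipodomys merriami

Convert percentages to proportions (divide by 100).
Σp_specᵢ² = 0.21² + 0.20² + 0.21² + 0.05² + 0.14² + 0.16² + 0.03² = 0.0441 + 0.0400 + 0.0441 + 0.0025 + 0.0196 + 0.0256 + 0.0009 = 0.1768
B_spec = 1 / 0.1768 = 5.6561
Σp_merrᵢ² = 0.19² + 0.15² + 0.11² + 0.17² + 0.10² + 0.15² + 0.13² = 0.0361 + 0.0225 + 0.0121 + 0.0289 + 0.0100 + 0.0225 + 0.0169 = 0.1490
B_merr = 1 / 0.1490 = 6.7114
Highest B → broadest niche (most generalist): Dipodomys merriami (B = 6.71).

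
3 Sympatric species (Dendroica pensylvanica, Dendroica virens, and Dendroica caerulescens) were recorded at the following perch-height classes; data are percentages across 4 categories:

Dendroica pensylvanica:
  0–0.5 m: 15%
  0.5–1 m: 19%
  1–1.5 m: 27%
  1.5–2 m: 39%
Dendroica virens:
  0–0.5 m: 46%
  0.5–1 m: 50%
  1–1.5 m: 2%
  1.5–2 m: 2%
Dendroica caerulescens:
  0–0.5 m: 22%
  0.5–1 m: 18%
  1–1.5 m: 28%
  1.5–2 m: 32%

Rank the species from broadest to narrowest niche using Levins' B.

Dendroica caerulescens > Dendroica pensylvanica > Dendroica virens

Convert percentages to proportions (divide by 100).
Σp_pensᵢ² = 0.15² + 0.19² + 0.27² + 0.39² = 0.0225 + 0.0361 + 0.0729 + 0.1521 = 0.2836
B_pens = 1 / 0.2836 = 3.5261
Σp_vireᵢ² = 0.46² + 0.50² + 0.02² + 0.02² = 0.2116 + 0.2500 + 0.0004 + 0.0004 = 0.4624
B_vire = 1 / 0.4624 = 2.1626
Σp_caerᵢ² = 0.22² + 0.18² + 0.28² + 0.32² = 0.0484 + 0.0324 + 0.0784 + 0.1024 = 0.2616
B_caer = 1 / 0.2616 = 3.8226
Ranking by B (broadest → narrowest): Dendroica caerulescens (3.82) > Dendroica pensylvanica (3.53) > Dendroica virens (2.16)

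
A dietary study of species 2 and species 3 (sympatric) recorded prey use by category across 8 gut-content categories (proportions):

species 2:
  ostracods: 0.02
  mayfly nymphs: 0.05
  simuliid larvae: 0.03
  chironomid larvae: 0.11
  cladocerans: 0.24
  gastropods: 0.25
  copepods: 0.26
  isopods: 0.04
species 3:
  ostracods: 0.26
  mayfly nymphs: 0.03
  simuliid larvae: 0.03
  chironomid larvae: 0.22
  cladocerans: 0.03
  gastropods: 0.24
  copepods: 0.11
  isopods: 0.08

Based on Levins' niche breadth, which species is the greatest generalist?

species 3

Σp_2ᵢ² = 0.02² + 0.05² + 0.03² + 0.11² + 0.24² + 0.25² + 0.26² + 0.04² = 0.0004 + 0.0025 + 0.0009 + 0.0121 + 0.0576 + 0.0625 + 0.0676 + 0.0016 = 0.2052
B_2 = 1 / 0.2052 = 4.8733
Σp_3ᵢ² = 0.26² + 0.03² + 0.03² + 0.22² + 0.03² + 0.24² + 0.11² + 0.08² = 0.0676 + 0.0009 + 0.0009 + 0.0484 + 0.0009 + 0.0576 + 0.0121 + 0.0064 = 0.1948
B_3 = 1 / 0.1948 = 5.1335
Highest B → broadest niche (most generalist): species 3 (B = 5.13).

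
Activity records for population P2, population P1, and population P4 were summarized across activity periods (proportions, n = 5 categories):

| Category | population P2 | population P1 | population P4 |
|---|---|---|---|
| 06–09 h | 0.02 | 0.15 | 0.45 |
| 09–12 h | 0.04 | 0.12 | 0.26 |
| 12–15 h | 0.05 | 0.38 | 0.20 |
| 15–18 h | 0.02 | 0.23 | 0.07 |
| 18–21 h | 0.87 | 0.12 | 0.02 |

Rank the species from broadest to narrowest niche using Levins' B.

population P1 > population P4 > population P2

Σp_P2ᵢ² = 0.02² + 0.04² + 0.05² + 0.02² + 0.87² = 0.0004 + 0.0016 + 0.0025 + 0.0004 + 0.7569 = 0.7618
B_P2 = 1 / 0.7618 = 1.3127
Σp_P1ᵢ² = 0.15² + 0.12² + 0.38² + 0.23² + 0.12² = 0.0225 + 0.0144 + 0.1444 + 0.0529 + 0.0144 = 0.2486
B_P1 = 1 / 0.2486 = 4.0225
Σp_P4ᵢ² = 0.45² + 0.26² + 0.20² + 0.07² + 0.02² = 0.2025 + 0.0676 + 0.0400 + 0.0049 + 0.0004 = 0.3154
B_P4 = 1 / 0.3154 = 3.1706
Ranking by B (broadest → narrowest): population P1 (4.02) > population P4 (3.17) > population P2 (1.31)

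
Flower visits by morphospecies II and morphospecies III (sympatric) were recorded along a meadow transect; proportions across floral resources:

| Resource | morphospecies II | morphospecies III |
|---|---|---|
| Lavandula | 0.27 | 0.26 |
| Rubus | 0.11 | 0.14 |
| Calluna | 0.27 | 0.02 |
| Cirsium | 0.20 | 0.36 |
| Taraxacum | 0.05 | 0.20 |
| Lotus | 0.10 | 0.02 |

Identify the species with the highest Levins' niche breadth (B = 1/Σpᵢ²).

Σp_IIᵢ² = 0.27² + 0.11² + 0.27² + 0.20² + 0.05² + 0.10² = 0.0729 + 0.0121 + 0.0729 + 0.0400 + 0.0025 + 0.0100 = 0.2104
B_II = 1 / 0.2104 = 4.7529
Σp_IIIᵢ² = 0.26² + 0.14² + 0.02² + 0.36² + 0.20² + 0.02² = 0.0676 + 0.0196 + 0.0004 + 0.1296 + 0.0400 + 0.0004 = 0.2576
B_III = 1 / 0.2576 = 3.8820
Highest B → broadest niche (most generalist): morphospecies II (B = 4.75).

morphospecies II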